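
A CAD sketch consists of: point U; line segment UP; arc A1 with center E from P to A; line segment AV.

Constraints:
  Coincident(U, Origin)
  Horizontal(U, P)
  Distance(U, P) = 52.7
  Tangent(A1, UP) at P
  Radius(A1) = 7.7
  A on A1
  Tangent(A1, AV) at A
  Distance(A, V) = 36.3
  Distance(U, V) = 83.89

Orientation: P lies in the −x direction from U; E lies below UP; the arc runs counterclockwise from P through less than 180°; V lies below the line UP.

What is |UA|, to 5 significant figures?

59.824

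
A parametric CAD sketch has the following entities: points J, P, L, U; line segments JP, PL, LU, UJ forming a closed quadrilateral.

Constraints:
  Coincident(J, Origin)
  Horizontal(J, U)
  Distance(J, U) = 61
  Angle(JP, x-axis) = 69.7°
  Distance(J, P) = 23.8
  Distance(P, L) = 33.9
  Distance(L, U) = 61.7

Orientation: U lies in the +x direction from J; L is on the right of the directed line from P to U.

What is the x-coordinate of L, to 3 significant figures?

0.219

J is at the origin; J and U share the same y with |JU| = 61.0 and U in +x, so U = (61.0, 0). JP runs at 69.7° with |JP| = 23.8, so P = (8.26, 22.3). L is determined by |PL| = 33.9 and |LU| = 61.7 together: it lies at the intersection of circle(P, 33.9) and circle(U, 61.7). With |PU| = 57.3, the foot of the radical line on PU is 5.43 from P and the perpendicular offset is √(33.9² − 5.43²) = 33.5. Taking the right-of-PU solution: L = (0.219, -10.6).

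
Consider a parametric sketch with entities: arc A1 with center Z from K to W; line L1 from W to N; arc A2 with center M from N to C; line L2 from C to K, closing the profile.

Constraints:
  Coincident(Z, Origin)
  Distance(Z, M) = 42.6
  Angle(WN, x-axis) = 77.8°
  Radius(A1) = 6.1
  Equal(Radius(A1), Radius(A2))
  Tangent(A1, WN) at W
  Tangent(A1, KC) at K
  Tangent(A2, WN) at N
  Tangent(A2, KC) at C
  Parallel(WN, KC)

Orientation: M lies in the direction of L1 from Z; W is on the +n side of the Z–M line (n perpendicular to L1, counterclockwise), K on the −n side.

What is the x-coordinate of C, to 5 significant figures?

14.965

The slot axis is L1's direction at 77.8°, so u = (cos 77.8°, sin 77.8°) = (0.21132, 0.97742) and n = (−sin 77.8°, cos 77.8°) = (-0.97742, 0.21132). Z is at the origin and M lies 42.6 along u from Z, so M = 42.6·u = (9.0024, 41.638). Tangency of A1 to both parallel lines with radius 6.1 puts W and K at Z ± 6.1·n: W = (-5.9622, 1.2891), K = (5.9622, -1.2891). Equal radii place N and C the same way about M: N = M + 6.1·n = (3.0402, 42.927), C = M − 6.1·n = (14.965, 40.349). So C.x = 14.965.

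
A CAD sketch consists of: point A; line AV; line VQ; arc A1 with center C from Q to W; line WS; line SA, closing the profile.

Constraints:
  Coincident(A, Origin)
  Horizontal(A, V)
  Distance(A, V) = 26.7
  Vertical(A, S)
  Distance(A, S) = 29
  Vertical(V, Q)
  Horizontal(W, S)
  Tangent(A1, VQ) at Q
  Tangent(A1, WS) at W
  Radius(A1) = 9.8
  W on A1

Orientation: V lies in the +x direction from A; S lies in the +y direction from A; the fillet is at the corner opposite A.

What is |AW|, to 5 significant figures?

33.565

The virtual corner opposite A is at (26.700, 29.000). Tangency of A1 to VQ means the radius CQ is perpendicular to VQ and tangency of A1 to WS means the radius CW is perpendicular to WS, with radius 9.8, so the center C sits 9.8 in from both sides at C = (16.900, 19.200). That places the tangent points at Q = (26.700, 19.200) on VQ and W = (16.900, 29.000) on WS. Then |AW| = |W − A| = 33.565.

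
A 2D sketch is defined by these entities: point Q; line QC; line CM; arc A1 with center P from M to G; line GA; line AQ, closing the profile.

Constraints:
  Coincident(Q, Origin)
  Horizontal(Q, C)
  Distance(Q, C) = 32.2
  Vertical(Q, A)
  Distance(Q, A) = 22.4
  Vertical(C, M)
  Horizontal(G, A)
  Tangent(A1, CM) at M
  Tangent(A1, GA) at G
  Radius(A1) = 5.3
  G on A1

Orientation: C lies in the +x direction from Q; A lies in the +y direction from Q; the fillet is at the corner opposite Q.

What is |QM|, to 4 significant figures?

36.46

Q is at the origin; QC is horizontal with |QC| = 32.2 and C on the +x side, so C = (32.20, 0.000). QA is vertical with |QA| = 22.4 and A on the +y side, so A = (0.000, 22.40). The virtual corner opposite Q is at (32.20, 22.40). Since A1 is tangent to CM there, PM ⟂ CM and A1 meets GA tangentially, so PG is at right angles to GA, with radius 5.3, so the center P sits 5.3 in from both sides at P = (26.90, 17.10). That places the tangent points at M = (32.20, 17.10) on CM and G = (26.90, 22.40) on GA. Then |QM| = |M − Q| = 36.46.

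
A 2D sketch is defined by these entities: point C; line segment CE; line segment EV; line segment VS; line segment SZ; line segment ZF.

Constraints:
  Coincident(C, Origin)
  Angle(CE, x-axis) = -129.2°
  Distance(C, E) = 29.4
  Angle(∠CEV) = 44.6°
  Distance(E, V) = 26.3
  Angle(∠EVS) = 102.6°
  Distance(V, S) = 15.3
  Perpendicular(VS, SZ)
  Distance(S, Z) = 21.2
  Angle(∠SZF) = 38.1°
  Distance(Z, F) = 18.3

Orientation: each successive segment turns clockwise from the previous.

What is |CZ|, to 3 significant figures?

12.0

C is at the origin; CE runs at -129.2° with length 29.4, so E = (-18.6, -22.8). ∠CEV = 44.6° gives EV at 95.4° from the x-axis; with |EV| = 26.3, V = (-21.1, 3.40). ∠EVS = 102.6° gives VS at 18.0° from the x-axis; with |VS| = 15.3, S = (-6.51, 8.13). VS is perpendicular to SZ, so SZ runs at -72.0°; with |SZ| = 21.2, Z = (0.0456, -12.0). Then |CZ| = |Z − C| = 12.0.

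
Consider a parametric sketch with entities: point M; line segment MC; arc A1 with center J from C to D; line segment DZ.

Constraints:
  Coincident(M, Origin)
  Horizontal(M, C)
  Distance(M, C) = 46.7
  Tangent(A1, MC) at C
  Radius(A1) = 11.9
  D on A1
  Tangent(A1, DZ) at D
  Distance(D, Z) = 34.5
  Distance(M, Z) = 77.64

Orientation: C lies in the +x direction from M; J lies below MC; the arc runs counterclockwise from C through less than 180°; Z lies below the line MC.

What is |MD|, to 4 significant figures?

43.78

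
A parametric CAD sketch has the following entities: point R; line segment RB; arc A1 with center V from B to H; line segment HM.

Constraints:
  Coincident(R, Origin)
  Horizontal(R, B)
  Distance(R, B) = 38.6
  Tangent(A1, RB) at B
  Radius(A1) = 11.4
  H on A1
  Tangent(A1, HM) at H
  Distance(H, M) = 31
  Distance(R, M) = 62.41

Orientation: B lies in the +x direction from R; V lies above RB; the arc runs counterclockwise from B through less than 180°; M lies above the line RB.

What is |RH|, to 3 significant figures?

51.6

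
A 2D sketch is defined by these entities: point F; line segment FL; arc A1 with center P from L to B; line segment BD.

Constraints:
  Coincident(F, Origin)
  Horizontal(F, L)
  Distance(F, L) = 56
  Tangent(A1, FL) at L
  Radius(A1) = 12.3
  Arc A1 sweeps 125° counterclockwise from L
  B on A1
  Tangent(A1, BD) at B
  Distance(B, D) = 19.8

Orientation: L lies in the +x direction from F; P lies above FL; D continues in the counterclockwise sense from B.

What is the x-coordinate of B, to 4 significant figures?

66.08

F is at the origin; FL is horizontal with |FL| = 56.0 and L on the +x side, so L = (56.00, 0.000). A1 meets FL tangentially, so PL is at right angles to FL, so P = L + (0, 12.3) = (56.00, 12.30). On A1, L sits at bearing -90° from P; a 125° counterclockwise sweep puts B at bearing 35°, so B = P + 12.3·(cos 35°, sin 35°) = (66.08, 19.35). So B.x = 66.08.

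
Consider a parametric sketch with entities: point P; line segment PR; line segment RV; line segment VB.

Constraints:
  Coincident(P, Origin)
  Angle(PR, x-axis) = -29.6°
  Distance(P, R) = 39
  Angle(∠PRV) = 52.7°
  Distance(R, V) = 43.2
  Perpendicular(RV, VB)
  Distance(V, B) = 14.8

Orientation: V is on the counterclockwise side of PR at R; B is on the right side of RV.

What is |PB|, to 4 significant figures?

49.83

P is at the origin; PR runs at -29.6° with length 39.0, so R = 39.0·(cos -29.6°, sin -29.6°) = (33.91, -19.26). ∠PRV = 52.7°, so RV runs at -29.6° + (180° − 52.7°) = 97.70° from the x-axis; with |RV| = 43.2, V = R + 43.2·(cos 97.70°, sin 97.70°) = (28.12, 23.55). RV ⟂ VB; with |VB| = 14.8 on the right of RV, B = V + 14.8·(0.9910, 0.1340) = (42.79, 25.53). Then |PB| = |B − P| = 49.83.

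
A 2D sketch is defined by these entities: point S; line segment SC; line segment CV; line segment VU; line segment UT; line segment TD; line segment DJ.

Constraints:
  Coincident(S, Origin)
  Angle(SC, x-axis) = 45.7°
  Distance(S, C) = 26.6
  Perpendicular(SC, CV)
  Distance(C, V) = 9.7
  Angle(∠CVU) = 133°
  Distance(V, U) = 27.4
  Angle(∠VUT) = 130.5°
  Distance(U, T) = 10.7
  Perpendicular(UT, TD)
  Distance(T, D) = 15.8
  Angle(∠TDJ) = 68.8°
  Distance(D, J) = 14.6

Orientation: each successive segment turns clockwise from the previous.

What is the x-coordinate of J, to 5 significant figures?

20.506

UT ⟂ TD, so TD runs at 129.20°; with |TD| = 15.8, D = (6.6205, -9.6487). ∠TDJ = 68.8° gives DJ at 18.000° from the x-axis; with |DJ| = 14.6, J = (20.506, -5.1371). So J.x = 20.506.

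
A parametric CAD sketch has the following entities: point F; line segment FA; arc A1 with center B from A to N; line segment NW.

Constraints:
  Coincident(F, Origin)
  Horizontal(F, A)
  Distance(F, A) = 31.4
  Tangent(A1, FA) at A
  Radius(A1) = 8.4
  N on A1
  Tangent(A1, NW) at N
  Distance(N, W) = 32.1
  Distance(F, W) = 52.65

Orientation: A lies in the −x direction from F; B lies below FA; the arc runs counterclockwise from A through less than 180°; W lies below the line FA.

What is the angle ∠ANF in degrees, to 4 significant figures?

36.96°

F is at the origin; F and A share the same y with |FA| = 31.4 and A on the −x side, so A = (-31.40, 0.000). The tangent condition forces BA to be normal to FA, so B = A + (0, -8.4) = (-31.40, -8.400). Since BN ⟂ NW (tangency), |BW| = √(8.4² + 32.1²) = 33.18 regardless of where N sits on A1. So W lies on both circle(F, 52.65) and circle(B, 33.18); the below-FA intersection is W = (-32.31, -41.57). N is the foot of the tangent from W: N = (-39.58, -10.30).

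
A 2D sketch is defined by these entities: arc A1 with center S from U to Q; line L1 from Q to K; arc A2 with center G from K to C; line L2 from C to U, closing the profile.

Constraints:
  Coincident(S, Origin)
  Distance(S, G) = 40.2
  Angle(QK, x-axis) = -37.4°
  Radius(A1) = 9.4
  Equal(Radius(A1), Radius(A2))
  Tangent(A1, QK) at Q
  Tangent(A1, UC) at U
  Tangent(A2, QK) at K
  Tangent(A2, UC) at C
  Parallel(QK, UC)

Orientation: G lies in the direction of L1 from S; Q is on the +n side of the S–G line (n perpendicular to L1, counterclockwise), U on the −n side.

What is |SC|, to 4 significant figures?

41.28

Tangency of A1 to both parallel lines with radius 9.4 puts Q and U at S ± 9.4·n: Q = (5.709, 7.467), U = (-5.709, -7.467). Equal radii place K and C the same way about G: K = G + 9.4·n = (37.64, -16.95), C = G − 9.4·n = (26.23, -31.88). Then |SC| = |C − S| = 41.28.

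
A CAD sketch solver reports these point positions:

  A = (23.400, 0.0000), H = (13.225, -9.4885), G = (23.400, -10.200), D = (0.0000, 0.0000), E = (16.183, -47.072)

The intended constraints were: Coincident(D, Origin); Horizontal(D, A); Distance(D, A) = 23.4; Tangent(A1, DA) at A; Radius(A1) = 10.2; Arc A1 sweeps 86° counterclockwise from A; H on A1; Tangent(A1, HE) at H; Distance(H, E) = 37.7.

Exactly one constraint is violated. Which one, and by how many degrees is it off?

Tangent(A1, HE) at H — off by 8.50°.

D = (0.00, 0.00) ✓; D.y = 0.00, A.y = 0.00 ✓; |DA| = 23.40 ✓; ∠(GA, AD) = 90.00° ✓; |GA| = 10.20 ✓; bearing(G→H) − bearing(G→A) = 86.00° ✓; |GH| = 10.20 ✓; ∠(GH, HE) = 81.50° ✗; |HE| = 37.70 ✓.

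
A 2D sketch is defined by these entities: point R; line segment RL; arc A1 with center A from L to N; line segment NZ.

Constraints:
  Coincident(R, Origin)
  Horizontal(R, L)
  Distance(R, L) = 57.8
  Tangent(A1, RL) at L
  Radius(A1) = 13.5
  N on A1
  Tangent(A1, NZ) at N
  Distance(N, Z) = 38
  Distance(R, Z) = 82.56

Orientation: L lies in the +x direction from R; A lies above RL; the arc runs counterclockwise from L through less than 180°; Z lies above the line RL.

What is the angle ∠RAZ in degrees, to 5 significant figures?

110.38°

R is at the origin; R and L share the same y with |RL| = 57.8 and L on the +x side, so L = (57.800, 0.0000). Tangency of A1 to RL means the radius AL is perpendicular to RL, so A = L + (0, 13.5) = (57.800, 13.500). Since AN ⟂ NZ (tangency), |AZ| = √(13.5² + 38.0²) = 40.327 regardless of where N sits on A1. So Z lies on both circle(R, 82.56) and circle(A, 40.327); the above-RL intersection is Z = (62.875, 53.506). N is the foot of the tangent from Z: N = (70.989, 16.383).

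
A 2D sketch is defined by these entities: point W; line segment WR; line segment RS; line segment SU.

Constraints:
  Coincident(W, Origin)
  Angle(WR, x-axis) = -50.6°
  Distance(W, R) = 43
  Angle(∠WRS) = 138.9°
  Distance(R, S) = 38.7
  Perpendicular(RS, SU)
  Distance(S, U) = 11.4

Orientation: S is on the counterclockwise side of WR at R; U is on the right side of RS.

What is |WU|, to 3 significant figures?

81.4

W is at the origin; WR runs at -50.6° with length 43.0, so R = 43.0·(cos -50.6°, sin -50.6°) = (27.3, -33.2). ∠WRS = 138.9°, so RS runs at -50.6° + (180° − 138.9°) = -9.50° from the x-axis; with |RS| = 38.7, S = R + 38.7·(cos -9.50°, sin -9.50°) = (65.5, -39.6). The perpendicularity gives SU at right angles to RS; with |SU| = 11.4 on the right of RS, U = S + 11.4·(-0.165, -0.986) = (63.6, -50.9). Then |WU| = |U − W| = 81.4.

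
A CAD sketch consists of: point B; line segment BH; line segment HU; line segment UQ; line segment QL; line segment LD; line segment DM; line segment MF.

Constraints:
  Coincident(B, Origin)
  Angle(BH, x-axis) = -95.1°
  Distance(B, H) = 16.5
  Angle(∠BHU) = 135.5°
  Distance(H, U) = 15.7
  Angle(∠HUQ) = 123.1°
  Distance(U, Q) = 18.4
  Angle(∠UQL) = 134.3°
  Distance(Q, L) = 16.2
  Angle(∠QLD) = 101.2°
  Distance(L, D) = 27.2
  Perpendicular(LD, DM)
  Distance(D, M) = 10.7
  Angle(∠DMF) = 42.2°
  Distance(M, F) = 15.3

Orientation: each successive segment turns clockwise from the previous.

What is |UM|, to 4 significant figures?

28.48

B is at the origin; BH runs at -95.1° with length 16.5, so H = (-1.467, -16.43). ∠BHU = 135.5° gives HU at -139.6° from the x-axis; with |HU| = 15.7, U = (-13.42, -26.61). ∠HUQ = 123.1° gives UQ at 163.5° from the x-axis; with |UQ| = 18.4, Q = (-31.07, -21.38). ∠UQL = 134.3° gives QL at 117.8° from the x-axis; with |QL| = 16.2, L = (-38.62, -7.054). ∠QLD = 101.2° gives LD at 39.00° from the x-axis; with |LD| = 27.2, D = (-17.48, 10.06). LD ⟂ DM, so DM runs at -51.00°; with |DM| = 10.7, M = (-10.75, 1.748). Then |UM| = |M − U| = 28.48.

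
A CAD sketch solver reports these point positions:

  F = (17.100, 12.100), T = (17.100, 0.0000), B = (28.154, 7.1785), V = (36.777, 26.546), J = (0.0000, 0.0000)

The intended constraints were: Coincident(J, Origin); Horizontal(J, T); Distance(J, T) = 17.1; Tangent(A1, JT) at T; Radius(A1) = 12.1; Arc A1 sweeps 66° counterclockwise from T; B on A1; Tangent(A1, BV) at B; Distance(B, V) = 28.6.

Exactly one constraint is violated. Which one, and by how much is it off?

Distance(B, V) = 28.6 — off by 7.40.

J = (0.00, 0.00) ✓; J.y = 0.00, T.y = 0.00 ✓; |JT| = 17.10 ✓; ∠(FT, TJ) = 90.00° ✓; |FT| = 12.10 ✓; bearing(F→B) − bearing(F→T) = 66.00° ✓; |FB| = 12.10 ✓; ∠(FB, BV) = 90.00° ✓; |BV| = 21.20 ✗.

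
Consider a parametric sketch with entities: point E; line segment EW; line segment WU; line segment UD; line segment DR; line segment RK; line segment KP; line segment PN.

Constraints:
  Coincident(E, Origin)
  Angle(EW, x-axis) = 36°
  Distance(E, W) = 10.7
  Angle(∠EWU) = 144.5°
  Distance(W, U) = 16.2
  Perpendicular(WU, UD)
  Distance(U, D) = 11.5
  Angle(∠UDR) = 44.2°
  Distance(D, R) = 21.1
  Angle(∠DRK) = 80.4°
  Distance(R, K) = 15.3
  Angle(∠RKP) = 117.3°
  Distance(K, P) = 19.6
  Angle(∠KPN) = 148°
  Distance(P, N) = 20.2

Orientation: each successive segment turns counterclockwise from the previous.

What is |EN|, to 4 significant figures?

50.82

E is at the origin; EW runs at 36.0° with length 10.7, so W = (8.656, 6.289). ∠EWU = 144.5° gives WU at 71.50° from the x-axis; with |WU| = 16.2, U = (13.80, 21.65). WU is perpendicular to UD, so UD runs at 161.5°; with |UD| = 11.5, D = (2.891, 25.30). ∠UDR = 44.2° gives DR at -62.70° from the x-axis; with |DR| = 21.1, R = (12.57, 6.551). ∠DRK = 80.4° gives RK at 36.90° from the x-axis; with |RK| = 15.3, K = (24.80, 15.74). ∠RKP = 117.3° gives KP at 99.60° from the x-axis; with |KP| = 19.6, P = (21.54, 35.06). ∠KPN = 148.0° gives PN at 131.6° from the x-axis; with |PN| = 20.2, N = (8.124, 50.17). Then |EN| = |N − E| = 50.82.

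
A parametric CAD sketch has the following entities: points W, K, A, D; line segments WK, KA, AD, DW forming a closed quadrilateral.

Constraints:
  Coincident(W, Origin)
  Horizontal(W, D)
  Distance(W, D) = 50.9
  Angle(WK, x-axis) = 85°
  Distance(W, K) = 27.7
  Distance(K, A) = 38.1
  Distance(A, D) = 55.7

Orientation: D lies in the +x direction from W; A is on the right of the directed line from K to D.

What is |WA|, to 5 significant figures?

10.713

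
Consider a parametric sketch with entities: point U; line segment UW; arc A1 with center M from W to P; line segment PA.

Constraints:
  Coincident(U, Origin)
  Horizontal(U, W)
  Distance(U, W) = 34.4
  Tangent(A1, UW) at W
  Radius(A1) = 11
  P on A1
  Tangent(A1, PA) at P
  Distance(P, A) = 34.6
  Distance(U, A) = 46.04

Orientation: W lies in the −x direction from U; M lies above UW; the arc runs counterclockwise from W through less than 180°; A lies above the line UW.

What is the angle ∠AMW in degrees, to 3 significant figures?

151°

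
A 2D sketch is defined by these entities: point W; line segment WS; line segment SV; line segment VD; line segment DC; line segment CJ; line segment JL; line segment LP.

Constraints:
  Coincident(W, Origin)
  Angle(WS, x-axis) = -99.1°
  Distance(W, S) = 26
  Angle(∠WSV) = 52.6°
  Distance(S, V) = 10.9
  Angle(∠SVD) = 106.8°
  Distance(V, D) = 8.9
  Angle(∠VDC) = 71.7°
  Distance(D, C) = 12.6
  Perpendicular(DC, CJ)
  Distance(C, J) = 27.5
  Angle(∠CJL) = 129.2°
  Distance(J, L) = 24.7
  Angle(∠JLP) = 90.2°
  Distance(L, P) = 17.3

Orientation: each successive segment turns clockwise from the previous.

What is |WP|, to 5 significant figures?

44.383

∠CJL = 129.2° gives JL at 171.20° from the x-axis; with |JL| = 24.7, L = (-43.620, -34.021). ∠JLP = 90.2° gives LP at 81.400° from the x-axis; with |LP| = 17.3, P = (-41.033, -16.916). Then |WP| = |P − W| = 44.383.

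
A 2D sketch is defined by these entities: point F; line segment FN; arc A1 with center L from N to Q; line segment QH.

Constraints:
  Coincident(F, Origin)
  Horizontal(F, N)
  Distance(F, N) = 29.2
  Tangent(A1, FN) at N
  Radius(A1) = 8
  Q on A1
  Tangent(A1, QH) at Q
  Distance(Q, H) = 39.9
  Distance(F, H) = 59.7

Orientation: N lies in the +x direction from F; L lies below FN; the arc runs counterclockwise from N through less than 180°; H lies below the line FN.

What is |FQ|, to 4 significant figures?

24.17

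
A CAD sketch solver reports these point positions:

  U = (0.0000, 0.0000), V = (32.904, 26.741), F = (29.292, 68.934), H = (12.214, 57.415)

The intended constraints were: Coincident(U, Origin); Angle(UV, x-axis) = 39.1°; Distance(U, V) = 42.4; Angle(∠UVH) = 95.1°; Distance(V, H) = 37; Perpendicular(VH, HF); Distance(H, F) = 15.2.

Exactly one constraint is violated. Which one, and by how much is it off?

Distance(H, F) = 15.2 — off by 5.40.

U = (0.00, 0.00) ✓; UV at 39.10° ✓; |UV| = 42.40 ✓; ∠UVH = 95.10° ✓; |VH| = 37.00 ✓; ∠(VH, HF) = 90.00° ✓; |HF| = 20.60 ✗.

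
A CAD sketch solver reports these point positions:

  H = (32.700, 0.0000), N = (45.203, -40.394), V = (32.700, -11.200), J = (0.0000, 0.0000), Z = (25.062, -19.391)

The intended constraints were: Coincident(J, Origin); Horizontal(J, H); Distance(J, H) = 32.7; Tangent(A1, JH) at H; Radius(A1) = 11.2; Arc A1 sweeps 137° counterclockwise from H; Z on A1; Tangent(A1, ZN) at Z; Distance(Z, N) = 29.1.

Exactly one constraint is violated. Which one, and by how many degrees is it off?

Tangent(A1, ZN) at Z — off by 3.20°.

J = (0.00, 0.00) ✓; J.y = 0.00, H.y = 0.00 ✓; |JH| = 32.70 ✓; ∠(VH, HJ) = 90.00° ✓; |VH| = 11.20 ✓; bearing(V→Z) − bearing(V→H) = 137.0° ✓; |VZ| = 11.20 ✓; ∠(VZ, ZN) = 93.20° ✗; |ZN| = 29.10 ✓.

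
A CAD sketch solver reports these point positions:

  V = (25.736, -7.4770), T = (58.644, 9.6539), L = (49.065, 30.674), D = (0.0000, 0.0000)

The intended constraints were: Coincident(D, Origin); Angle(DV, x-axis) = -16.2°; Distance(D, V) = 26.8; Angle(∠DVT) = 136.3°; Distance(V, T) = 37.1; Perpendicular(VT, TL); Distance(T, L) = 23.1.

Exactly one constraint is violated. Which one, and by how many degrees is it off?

Perpendicular(VT, TL) — off by 3.00°.

D = (0.00, 0.00) ✓; DV at -16.20° ✓; |DV| = 26.80 ✓; ∠DVT = 136.3° ✓; |VT| = 37.10 ✓; ∠(VT, TL) = 87.00° ✗; |TL| = 23.10 ✓.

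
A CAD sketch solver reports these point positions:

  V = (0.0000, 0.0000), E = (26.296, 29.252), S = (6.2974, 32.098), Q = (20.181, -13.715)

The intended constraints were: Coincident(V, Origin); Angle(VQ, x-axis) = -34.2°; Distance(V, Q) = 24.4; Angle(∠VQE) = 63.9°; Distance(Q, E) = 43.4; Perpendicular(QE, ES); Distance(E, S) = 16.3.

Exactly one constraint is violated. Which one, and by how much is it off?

Distance(E, S) = 16.3 — off by 3.90.

V = (0.00, 0.00) ✓; VQ at -34.20° ✓; |VQ| = 24.40 ✓; ∠VQE = 63.90° ✓; |QE| = 43.40 ✓; ∠(QE, ES) = 90.00° ✓; |ES| = 20.20 ✗.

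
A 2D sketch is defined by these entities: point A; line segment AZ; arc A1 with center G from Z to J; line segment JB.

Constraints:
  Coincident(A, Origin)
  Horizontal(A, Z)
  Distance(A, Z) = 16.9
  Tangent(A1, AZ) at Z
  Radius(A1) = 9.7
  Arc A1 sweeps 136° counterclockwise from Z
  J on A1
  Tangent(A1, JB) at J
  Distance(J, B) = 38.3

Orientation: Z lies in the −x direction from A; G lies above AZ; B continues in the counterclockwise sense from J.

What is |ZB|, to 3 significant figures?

48.0

On A1, Z sits at bearing -90° from G; a 136° counterclockwise sweep puts J at bearing 46°, so J = G + 9.7·(cos 46°, sin 46°) = (-10.2, 16.7). A1 meets JB tangentially, so GJ is at right angles to JB, so JB runs along (−sin 46°, cos 46°); with |JB| = 38.3, B = (-37.7, 43.3). Then |ZB| = |B − Z| = 48.0.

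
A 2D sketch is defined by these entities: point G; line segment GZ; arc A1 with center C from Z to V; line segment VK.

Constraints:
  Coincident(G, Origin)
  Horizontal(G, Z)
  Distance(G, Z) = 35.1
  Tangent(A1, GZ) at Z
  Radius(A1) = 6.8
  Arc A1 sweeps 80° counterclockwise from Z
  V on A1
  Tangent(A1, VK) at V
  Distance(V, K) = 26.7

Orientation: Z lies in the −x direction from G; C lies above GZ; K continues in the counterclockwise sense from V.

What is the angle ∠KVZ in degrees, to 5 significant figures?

140.00°

On A1, Z sits at bearing -90° from C; an 80° counterclockwise sweep puts V at bearing -10°, so V = C + 6.8·(cos -10°, sin -10°) = (-28.403, 5.6192). A1 meets VK tangentially, so CV is at right angles to VK, so VK runs along (−sin -10°, cos -10°); with |VK| = 26.7, K = (-23.767, 31.914). Then cos ∠KVZ = VK·VZ / (|VK||VZ|), giving 140.00°.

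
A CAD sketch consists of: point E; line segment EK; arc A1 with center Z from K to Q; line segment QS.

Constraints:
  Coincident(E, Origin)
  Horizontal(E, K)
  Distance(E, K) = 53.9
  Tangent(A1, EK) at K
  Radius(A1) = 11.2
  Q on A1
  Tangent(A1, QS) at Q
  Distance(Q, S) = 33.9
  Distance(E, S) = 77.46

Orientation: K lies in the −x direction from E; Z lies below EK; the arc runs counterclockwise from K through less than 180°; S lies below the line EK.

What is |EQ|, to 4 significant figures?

66.18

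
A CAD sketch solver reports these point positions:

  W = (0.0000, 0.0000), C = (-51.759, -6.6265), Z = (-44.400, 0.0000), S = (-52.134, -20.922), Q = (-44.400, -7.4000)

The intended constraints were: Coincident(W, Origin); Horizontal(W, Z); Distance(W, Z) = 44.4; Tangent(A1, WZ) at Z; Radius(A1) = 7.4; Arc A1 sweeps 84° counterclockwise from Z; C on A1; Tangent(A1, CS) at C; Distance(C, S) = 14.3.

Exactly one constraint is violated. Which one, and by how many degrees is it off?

Tangent(A1, CS) at C — off by 4.50°.

W = (0.00, 0.00) ✓; W.y = 0.00, Z.y = 0.00 ✓; |WZ| = 44.40 ✓; ∠(QZ, ZW) = 90.00° ✓; |QZ| = 7.400 ✓; bearing(Q→C) − bearing(Q→Z) = 84.00° ✓; |QC| = 7.400 ✓; ∠(QC, CS) = 85.50° ✗; |CS| = 14.30 ✓.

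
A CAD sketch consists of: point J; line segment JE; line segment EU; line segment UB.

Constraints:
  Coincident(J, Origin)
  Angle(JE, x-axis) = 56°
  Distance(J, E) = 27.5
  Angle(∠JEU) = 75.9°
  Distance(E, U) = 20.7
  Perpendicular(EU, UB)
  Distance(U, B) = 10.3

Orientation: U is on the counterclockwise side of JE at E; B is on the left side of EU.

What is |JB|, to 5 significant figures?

21.542

J is at the origin; JE runs at 56.0° with length 27.5, so E = 27.5·(cos 56.0°, sin 56.0°) = (15.378, 22.799). ∠JEU = 75.9°, so EU runs at 56.0° + (180° − 75.9°) = 160.10° from the x-axis; with |EU| = 20.7, U = E + 20.7·(cos 160.10°, sin 160.10°) = (-4.0862, 29.844). EU ⟂ UB; with |UB| = 10.3 on the left of EU, B = U + 10.3·(-0.34038, -0.94029) = (-7.5921, 20.159). Then |JB| = |B − J| = 21.542.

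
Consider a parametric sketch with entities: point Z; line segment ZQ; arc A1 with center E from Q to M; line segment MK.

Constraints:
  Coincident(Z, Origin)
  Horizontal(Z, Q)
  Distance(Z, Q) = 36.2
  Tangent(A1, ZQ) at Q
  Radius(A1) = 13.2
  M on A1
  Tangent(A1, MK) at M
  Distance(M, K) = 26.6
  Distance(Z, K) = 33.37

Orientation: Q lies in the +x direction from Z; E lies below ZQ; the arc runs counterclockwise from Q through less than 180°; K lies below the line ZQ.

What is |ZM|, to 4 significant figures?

25.47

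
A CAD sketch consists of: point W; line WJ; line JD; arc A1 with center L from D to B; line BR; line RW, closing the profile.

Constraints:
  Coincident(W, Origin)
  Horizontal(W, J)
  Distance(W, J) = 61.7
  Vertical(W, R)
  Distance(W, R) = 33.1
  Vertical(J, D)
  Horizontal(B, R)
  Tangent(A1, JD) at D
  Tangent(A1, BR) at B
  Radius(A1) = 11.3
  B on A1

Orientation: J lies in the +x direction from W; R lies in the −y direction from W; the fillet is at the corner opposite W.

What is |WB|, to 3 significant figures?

60.3

The virtual corner opposite W is at (61.7, -33.1). A1 meets JD tangentially, so LD is at right angles to JD and A1 meets BR tangentially, so LB is at right angles to BR, with radius 11.3, so the center L sits 11.3 in from both sides at L = (50.4, -21.8). That places the tangent points at D = (61.7, -21.8) on JD and B = (50.4, -33.1) on BR. Then |WB| = |B − W| = 60.3.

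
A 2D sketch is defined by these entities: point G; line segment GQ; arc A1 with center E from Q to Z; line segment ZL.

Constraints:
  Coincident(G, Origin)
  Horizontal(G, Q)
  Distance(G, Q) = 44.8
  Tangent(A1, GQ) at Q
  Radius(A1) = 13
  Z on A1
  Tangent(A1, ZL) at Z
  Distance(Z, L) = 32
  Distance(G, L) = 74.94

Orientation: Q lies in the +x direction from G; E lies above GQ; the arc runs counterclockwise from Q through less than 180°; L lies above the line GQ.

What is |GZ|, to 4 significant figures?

58.90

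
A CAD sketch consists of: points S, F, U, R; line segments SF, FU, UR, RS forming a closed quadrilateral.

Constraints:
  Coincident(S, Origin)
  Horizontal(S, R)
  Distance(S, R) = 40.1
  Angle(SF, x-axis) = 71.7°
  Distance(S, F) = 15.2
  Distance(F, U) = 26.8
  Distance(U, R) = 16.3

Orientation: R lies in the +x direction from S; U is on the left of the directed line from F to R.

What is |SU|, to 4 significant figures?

34.49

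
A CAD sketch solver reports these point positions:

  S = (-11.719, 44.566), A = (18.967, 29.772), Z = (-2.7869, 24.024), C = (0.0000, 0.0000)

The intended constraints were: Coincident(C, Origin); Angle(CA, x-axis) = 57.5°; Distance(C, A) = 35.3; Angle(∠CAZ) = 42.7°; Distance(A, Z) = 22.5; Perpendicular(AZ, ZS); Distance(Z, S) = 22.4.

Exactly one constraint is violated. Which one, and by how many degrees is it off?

Perpendicular(AZ, ZS) — off by 8.70°.

C = (0.00, 0.00) ✓; CA at 57.50° ✓; |CA| = 35.30 ✓; ∠CAZ = 42.70° ✓; |AZ| = 22.50 ✓; ∠(AZ, ZS) = 81.30° ✗; |ZS| = 22.40 ✓.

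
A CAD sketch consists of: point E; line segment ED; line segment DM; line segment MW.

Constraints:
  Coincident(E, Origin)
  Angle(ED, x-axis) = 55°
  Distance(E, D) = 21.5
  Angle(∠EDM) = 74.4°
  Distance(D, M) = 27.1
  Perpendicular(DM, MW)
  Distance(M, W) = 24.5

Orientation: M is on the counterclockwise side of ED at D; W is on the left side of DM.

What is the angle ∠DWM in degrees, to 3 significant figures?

47.9°

∠EDM = 74.4°, so DM runs at 55.0° + (180° − 74.4°) = 161° from the x-axis; with |DM| = 27.1, M = D + 27.1·(cos 161°, sin 161°) = (-13.2, 26.6). The perpendicularity gives MW at right angles to DM; with |MW| = 24.5 on the left of DM, W = M + 24.5·(-0.332, -0.943) = (-21.4, 3.50). Then cos ∠DWM = WD·WM / (|WD||WM|), giving 47.9°.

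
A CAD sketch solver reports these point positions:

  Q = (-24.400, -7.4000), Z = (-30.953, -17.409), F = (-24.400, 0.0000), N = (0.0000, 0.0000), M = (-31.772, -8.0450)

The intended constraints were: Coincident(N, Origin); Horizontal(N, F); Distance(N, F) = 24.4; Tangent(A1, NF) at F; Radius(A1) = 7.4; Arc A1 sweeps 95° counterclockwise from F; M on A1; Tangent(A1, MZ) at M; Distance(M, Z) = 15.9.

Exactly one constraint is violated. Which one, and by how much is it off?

Distance(M, Z) = 15.9 — off by 6.50.

N = (0.00, 0.00) ✓; N.y = 0.00, F.y = 0.00 ✓; |NF| = 24.40 ✓; ∠(QF, FN) = 90.00° ✓; |QF| = 7.400 ✓; bearing(Q→M) − bearing(Q→F) = 95.00° ✓; |QM| = 7.400 ✓; ∠(QM, MZ) = 90.00° ✓; |MZ| = 9.400 ✗.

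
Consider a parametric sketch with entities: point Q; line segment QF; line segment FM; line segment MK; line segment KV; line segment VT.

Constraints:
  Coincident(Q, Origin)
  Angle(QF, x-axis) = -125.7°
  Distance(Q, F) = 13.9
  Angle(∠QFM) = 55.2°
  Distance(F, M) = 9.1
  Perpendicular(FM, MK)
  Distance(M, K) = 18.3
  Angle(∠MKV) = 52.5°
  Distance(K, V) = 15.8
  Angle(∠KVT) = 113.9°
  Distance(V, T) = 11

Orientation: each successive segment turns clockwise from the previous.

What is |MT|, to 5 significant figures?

10.149

Q is at the origin; QF runs at -125.7° with length 13.9, so F = (-8.1112, -11.288). ∠QFM = 55.2° gives FM at 109.50° from the x-axis; with |FM| = 9.1, M = (-11.149, -2.7099). The perpendicularity gives MK at right angles to FM, so MK runs at 19.500°; with |MK| = 18.3, K = (6.1015, 3.3987). ∠MKV = 52.5° gives KV at -108.00° from the x-axis; with |KV| = 15.8, V = (1.2190, -11.628). ∠KVT = 113.9° gives VT at -174.10° from the x-axis; with |VT| = 11.0, T = (-9.7227, -12.759). Then |MT| = |T − M| = 10.149.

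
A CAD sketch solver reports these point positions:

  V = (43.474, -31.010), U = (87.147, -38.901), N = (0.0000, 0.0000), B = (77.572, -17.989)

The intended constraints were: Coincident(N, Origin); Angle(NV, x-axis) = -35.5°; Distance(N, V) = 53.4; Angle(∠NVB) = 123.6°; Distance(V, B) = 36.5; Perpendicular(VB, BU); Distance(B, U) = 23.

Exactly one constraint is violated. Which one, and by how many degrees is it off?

Perpendicular(VB, BU) — off by 3.70°.

N = (0.00, 0.00) ✓; NV at -35.50° ✓; |NV| = 53.40 ✓; ∠NVB = 123.6° ✓; |VB| = 36.50 ✓; ∠(VB, BU) = 86.30° ✗; |BU| = 23.00 ✓.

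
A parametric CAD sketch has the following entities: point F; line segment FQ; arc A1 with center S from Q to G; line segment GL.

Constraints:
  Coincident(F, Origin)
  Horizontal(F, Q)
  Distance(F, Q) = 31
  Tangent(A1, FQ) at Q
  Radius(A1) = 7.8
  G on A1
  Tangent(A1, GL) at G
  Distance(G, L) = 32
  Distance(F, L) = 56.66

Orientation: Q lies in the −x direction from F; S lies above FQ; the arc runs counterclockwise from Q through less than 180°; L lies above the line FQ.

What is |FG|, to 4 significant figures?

27.05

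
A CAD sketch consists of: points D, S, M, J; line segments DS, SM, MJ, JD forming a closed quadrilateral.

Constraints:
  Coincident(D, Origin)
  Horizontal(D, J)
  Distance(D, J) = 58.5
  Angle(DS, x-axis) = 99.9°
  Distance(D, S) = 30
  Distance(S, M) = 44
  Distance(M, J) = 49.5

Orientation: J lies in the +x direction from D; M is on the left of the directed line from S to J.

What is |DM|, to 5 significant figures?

57.244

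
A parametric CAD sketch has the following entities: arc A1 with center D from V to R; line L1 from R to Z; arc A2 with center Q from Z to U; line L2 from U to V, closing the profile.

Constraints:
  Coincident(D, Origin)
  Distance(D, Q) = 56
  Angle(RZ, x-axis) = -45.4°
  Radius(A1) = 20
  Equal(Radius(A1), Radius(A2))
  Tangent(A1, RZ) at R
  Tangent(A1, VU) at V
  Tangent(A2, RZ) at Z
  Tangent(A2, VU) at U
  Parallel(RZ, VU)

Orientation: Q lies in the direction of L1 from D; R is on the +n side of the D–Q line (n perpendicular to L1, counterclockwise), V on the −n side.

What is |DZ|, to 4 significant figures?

59.46

The slot axis is L1's direction at -45.4°, so u = (cos -45.4°, sin -45.4°) = (0.7022, -0.7120) and n = (−sin -45.4°, cos -45.4°) = (0.7120, 0.7022). D is at the origin and Q lies 56.0 along u from D, so Q = 56.0·u = (39.32, -39.87). Tangency of A1 to both parallel lines with radius 20.0 puts R and V at D ± 20.0·n: R = (14.24, 14.04), V = (-14.24, -14.04). Equal radii place Z and U the same way about Q: Z = Q + 20.0·n = (53.56, -25.83), U = Q − 20.0·n = (25.08, -53.92). Then |DZ| = |Z − D| = 59.46.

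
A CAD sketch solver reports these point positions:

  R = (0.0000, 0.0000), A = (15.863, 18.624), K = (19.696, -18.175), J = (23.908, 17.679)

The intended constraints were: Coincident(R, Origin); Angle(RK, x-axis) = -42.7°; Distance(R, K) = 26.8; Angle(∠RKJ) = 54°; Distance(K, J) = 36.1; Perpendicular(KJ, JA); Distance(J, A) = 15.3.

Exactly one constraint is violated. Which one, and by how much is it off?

Distance(J, A) = 15.3 — off by 7.20.

R = (0.00, 0.00) ✓; RK at -42.70° ✓; |RK| = 26.80 ✓; ∠RKJ = 54.00° ✓; |KJ| = 36.10 ✓; ∠(KJ, JA) = 90.00° ✓; |JA| = 8.100 ✗.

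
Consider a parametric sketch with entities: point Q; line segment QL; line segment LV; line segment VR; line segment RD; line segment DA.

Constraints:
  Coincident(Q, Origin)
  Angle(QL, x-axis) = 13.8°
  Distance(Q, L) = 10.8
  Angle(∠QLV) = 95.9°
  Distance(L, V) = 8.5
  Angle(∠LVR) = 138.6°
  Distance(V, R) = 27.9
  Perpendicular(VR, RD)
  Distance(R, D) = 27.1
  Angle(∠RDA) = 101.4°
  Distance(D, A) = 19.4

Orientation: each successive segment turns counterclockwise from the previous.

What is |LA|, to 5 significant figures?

29.557

Q is at the origin; QL runs at 13.8° with length 10.8, so L = (10.488, 2.5762). ∠QLV = 95.9° gives LV at 97.900° from the x-axis; with |LV| = 8.5, V = (9.3200, 10.995). ∠LVR = 138.6° gives VR at 139.30° from the x-axis; with |VR| = 27.9, R = (-11.832, 29.189). VR is perpendicular to RD, so RD runs at -130.70°; with |RD| = 27.1, D = (-29.504, 8.6436). ∠RDA = 101.4° gives DA at -52.100° from the x-axis; with |DA| = 19.4, A = (-17.587, -6.6646). Then |LA| = |A − L| = 29.557.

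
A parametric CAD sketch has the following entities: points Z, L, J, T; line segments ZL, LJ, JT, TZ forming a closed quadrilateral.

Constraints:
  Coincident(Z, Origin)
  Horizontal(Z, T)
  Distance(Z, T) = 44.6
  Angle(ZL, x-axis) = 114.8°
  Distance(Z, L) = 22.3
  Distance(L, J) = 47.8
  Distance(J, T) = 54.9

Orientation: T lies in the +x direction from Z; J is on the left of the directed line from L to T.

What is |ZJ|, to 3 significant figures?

58.2

Z is at the origin; Z and T share the same y with |ZT| = 44.6 and T in +x, so T = (44.6, 0). ZL runs at 114.8° with |ZL| = 22.3, so L = (-9.35, 20.2). J is determined by |LJ| = 47.8 and |JT| = 54.9 together: it lies at the intersection of circle(L, 47.8) and circle(T, 54.9). With |LT| = 57.6, the foot of the radical line on LT is 22.5 from L and the perpendicular offset is √(47.8² − 22.5²) = 42.2. Taking the left-of-LT solution: J = (26.5, 51.8).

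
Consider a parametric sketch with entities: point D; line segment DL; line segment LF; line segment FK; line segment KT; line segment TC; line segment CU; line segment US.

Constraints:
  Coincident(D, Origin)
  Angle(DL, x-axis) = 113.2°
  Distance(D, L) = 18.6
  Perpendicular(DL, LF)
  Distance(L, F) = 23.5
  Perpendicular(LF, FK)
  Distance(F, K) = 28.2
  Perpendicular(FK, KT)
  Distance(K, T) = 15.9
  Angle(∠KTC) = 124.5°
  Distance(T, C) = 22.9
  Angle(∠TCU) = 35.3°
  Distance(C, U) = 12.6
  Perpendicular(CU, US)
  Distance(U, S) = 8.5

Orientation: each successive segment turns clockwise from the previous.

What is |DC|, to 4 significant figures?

10.72

D is at the origin; DL runs at 113.2° with length 18.6, so L = (-7.327, 17.10). DL is perpendicular to LF, so LF runs at 23.20°; with |LF| = 23.5, F = (14.27, 26.35). LF is perpendicular to FK, so FK runs at -66.80°; with |FK| = 28.2, K = (25.38, 0.4339). The perpendicularity gives KT at right angles to FK, so KT runs at -156.8°; with |KT| = 15.9, T = (10.77, -5.830). ∠KTC = 124.5° gives TC at 147.7° from the x-axis; with |TC| = 22.9, C = (-8.589, 6.407). Then |DC| = |C − D| = 10.72.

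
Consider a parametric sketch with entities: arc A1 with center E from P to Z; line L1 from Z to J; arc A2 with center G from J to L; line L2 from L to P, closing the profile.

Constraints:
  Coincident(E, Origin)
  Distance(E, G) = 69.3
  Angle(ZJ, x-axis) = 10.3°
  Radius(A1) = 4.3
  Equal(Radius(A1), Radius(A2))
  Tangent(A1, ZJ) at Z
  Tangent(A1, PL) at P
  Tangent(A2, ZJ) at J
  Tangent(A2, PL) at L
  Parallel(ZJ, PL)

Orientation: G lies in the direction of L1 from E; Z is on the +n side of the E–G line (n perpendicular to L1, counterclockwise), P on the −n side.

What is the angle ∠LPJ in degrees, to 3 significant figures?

7.07°

The slot axis is L1's direction at 10.3°, so u = (cos 10.3°, sin 10.3°) = (0.984, 0.179) and n = (−sin 10.3°, cos 10.3°) = (-0.179, 0.984). E is at the origin and G lies 69.3 along u from E, so G = 69.3·u = (68.2, 12.4). Tangency of A1 to both parallel lines with radius 4.3 puts Z and P at E ± 4.3·n: Z = (-0.769, 4.23), P = (0.769, -4.23). Equal radii place J and L the same way about G: J = G + 4.3·n = (67.4, 16.6), L = G − 4.3·n = (69.0, 8.16). Then cos ∠LPJ = PL·PJ / (|PL||PJ|), giving 7.07°.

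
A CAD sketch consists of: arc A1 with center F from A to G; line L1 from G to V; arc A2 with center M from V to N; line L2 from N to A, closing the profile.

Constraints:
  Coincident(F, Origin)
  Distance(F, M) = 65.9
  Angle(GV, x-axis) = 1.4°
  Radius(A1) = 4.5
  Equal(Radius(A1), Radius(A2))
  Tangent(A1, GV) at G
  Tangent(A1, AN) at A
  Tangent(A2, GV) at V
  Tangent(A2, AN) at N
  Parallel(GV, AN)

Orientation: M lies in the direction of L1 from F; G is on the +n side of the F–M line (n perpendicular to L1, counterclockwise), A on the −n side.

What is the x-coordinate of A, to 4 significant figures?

0.1099

The slot axis is L1's direction at 1.4°, so u = (cos 1.4°, sin 1.4°) = (0.9997, 0.02443) and n = (−sin 1.4°, cos 1.4°) = (-0.02443, 0.9997). F is at the origin and M lies 65.9 along u from F, so M = 65.9·u = (65.88, 1.610). Tangency of A1 to both parallel lines with radius 4.5 puts G and A at F ± 4.5·n: G = (-0.1099, 4.499), A = (0.1099, -4.499). So A.x = 0.1099.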